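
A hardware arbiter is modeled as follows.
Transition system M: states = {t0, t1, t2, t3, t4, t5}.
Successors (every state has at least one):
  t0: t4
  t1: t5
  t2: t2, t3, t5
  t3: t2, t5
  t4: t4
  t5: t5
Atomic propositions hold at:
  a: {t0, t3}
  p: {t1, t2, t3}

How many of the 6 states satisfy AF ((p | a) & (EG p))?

Sat(p | a) = {t0, t1, t2, t3}
EG p: greatest fixpoint, start Z0 = {t1, t2, t3}, keep only states in Sat with some successor in Z. Z1 = {t2, t3}; fixed.
Sat(EG p) = {t2, t3}
Sat((p | a) & (EG p)) = {t2, t3}
AF ((p | a) & (EG p)): least fixpoint, start Z0 = {t2, t3}, add states with every successor in Z. Already a fixed point.
Sat(AF ((p | a) & (EG p))) = {t2, t3}
|Sat(AF ((p | a) & (EG p)))| = |{t2, t3}| = 2.

2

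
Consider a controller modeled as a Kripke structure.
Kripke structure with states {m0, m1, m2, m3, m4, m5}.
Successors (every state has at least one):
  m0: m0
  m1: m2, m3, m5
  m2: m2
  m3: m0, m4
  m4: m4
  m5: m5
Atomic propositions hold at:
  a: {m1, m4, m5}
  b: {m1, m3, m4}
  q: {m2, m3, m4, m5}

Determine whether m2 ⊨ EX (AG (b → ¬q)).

Yes

Sat(¬q) = {m0, m1}
Sat(b → ¬q) = {m0, m1, m2, m5}
AG (b → ¬q): greatest fixpoint, start Z0 = {m0, m1, m2, m5}, keep only states in Sat with every successor in Z. Z1 = {m0, m2, m5}; fixed.
Sat(AG (b → ¬q)) = {m0, m2, m5}
Sat(EX (AG (b → ¬q))) = {s : some successor in {m0, m2, m5}} = {m0, m1, m2, m3, m5}
m2 ∈ Sat(EX (AG (b → ¬q))) = {m0, m1, m2, m3, m5}, so the formula holds at m2.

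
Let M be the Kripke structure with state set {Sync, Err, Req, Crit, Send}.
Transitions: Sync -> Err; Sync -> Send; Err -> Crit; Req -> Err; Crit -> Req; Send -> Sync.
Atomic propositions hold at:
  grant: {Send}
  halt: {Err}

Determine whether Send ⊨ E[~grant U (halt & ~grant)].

Sat(~grant) = {Sync, Err, Req, Crit}
Sat(halt & ~grant) = {Err}
E[~grant U (halt & ~grant)]: least fixpoint, start Z0 = Sat((halt & ~grant)) = {Err}, add states in Sat(~grant) with some successor in Z. Z1 = {Sync, Err, Req}; Z2 = {Sync, Err, Req, Crit}; fixed.
Sat(E[~grant U (halt & ~grant)]) = {Sync, Err, Req, Crit}
Send ∉ Sat(E[~grant U (halt & ~grant)]) = {Sync, Err, Req, Crit}, so the formula does not hold at Send.

No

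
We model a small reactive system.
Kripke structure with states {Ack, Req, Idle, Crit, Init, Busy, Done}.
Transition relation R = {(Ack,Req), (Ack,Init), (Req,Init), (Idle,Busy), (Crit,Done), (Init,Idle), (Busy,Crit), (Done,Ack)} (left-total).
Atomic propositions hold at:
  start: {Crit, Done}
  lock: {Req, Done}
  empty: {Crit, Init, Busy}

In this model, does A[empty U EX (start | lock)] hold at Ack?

Sat(start | lock) = {Req, Crit, Done}
Sat(EX (start | lock)) = {s : some successor in {Req, Crit, Done}} = {Ack, Crit, Busy}
A[empty U EX (start | lock)]: least fixpoint, start Z0 = Sat(EX (start | lock)) = {Ack, Crit, Busy}, add states in Sat(empty) with every successor in Z. Already a fixed point.
Sat(A[empty U EX (start | lock)]) = {Ack, Crit, Busy}
Ack ∈ Sat(A[empty U EX (start | lock)]) = {Ack, Crit, Busy}, so the formula holds at Ack.

Yes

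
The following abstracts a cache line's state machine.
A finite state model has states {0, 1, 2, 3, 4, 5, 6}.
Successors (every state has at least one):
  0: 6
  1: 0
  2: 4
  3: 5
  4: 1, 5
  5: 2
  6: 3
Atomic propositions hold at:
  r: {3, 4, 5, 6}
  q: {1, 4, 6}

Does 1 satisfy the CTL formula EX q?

No

Sat(EX q) = {s : some successor in {1, 4, 6}} = {0, 2, 4}
1 ∉ Sat(EX q) = {0, 2, 4}, so the formula does not hold at 1.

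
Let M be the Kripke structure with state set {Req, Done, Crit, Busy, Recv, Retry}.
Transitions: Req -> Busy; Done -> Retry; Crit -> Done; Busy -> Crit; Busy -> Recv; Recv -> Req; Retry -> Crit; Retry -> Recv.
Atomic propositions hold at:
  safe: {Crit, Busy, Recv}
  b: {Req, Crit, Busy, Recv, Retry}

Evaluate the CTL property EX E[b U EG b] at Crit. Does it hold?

No

EG b: greatest fixpoint, start Z0 = {Req, Crit, Busy, Recv, Retry}, keep only states in Sat with some successor in Z. Z1 = {Req, Busy, Recv, Retry}; fixed.
Sat(EG b) = {Req, Busy, Recv, Retry}
E[b U EG b]: least fixpoint, start Z0 = Sat(EG b) = {Req, Busy, Recv, Retry}, add states in Sat(b) with some successor in Z. Already a fixed point.
Sat(E[b U EG b]) = {Req, Busy, Recv, Retry}
Sat(EX E[b U EG b]) = {s : some successor in {Req, Busy, Recv, Retry}} = {Req, Done, Busy, Recv, Retry}
Crit ∉ Sat(EX E[b U EG b]) = {Req, Done, Busy, Recv, Retry}, so the formula does not hold at Crit.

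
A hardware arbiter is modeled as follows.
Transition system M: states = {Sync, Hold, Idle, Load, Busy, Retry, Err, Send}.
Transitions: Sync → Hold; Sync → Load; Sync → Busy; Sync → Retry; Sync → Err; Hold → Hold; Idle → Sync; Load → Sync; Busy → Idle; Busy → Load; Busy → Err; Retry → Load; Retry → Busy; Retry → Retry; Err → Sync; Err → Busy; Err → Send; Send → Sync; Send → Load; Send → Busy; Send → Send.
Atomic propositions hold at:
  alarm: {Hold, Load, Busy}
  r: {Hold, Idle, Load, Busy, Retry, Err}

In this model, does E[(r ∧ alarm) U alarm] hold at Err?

No

Sat(r ∧ alarm) = {Hold, Load, Busy}
E[(r ∧ alarm) U alarm]: least fixpoint, start Z0 = Sat(alarm) = {Hold, Load, Busy}, add states in Sat(r ∧ alarm) with some successor in Z. Already a fixed point.
Sat(E[(r ∧ alarm) U alarm]) = {Hold, Load, Busy}
Err ∉ Sat(E[(r ∧ alarm) U alarm]) = {Hold, Load, Busy}, so the formula does not hold at Err.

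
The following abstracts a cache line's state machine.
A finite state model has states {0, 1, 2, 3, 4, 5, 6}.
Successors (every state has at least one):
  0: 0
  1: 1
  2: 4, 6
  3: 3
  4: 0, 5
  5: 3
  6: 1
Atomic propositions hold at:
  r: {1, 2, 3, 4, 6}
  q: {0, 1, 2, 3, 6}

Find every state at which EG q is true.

{0, 1, 2, 3, 6}

EG q: greatest fixpoint, start Z0 = {0, 1, 2, 3, 6}, keep only states in Sat with some successor in Z. Already a fixed point.
Sat(EG q) = {0, 1, 2, 3, 6}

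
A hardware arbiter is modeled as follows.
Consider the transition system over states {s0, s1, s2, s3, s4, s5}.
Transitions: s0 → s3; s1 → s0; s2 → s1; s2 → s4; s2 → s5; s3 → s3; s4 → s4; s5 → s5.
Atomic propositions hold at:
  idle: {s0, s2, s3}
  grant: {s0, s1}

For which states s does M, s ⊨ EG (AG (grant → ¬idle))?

Sat(¬idle) = {s1, s4, s5}
Sat(grant → ¬idle) = {s1, s2, s3, s4, s5}
AG (grant → ¬idle): greatest fixpoint, start Z0 = {s1, s2, s3, s4, s5}, keep only states in Sat with every successor in Z. Z1 = {s2, s3, s4, s5}; Z2 = {s3, s4, s5}; fixed.
Sat(AG (grant → ¬idle)) = {s3, s4, s5}
EG (AG (grant → ¬idle)): greatest fixpoint, start Z0 = {s3, s4, s5}, keep only states in Sat with some successor in Z. Already a fixed point.
Sat(EG (AG (grant → ¬idle))) = {s3, s4, s5}

{s3, s4, s5}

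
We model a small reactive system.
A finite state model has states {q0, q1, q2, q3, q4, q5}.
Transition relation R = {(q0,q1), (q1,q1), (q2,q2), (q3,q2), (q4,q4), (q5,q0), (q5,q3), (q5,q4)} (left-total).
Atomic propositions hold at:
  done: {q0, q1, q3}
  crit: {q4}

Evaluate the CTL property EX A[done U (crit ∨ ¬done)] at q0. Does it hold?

Sat(¬done) = {q2, q4, q5}
Sat(crit ∨ ¬done) = {q2, q4, q5}
A[done U (crit ∨ ¬done)]: least fixpoint, start Z0 = Sat((crit ∨ ¬done)) = {q2, q4, q5}, add states in Sat(done) with every successor in Z. Z1 = {q2, q3, q4, q5}; fixed.
Sat(A[done U (crit ∨ ¬done)]) = {q2, q3, q4, q5}
Sat(EX A[done U (crit ∨ ¬done)]) = {s : some successor in {q2, q3, q4, q5}} = {q2, q3, q4, q5}
q0 ∉ Sat(EX A[done U (crit ∨ ¬done)]) = {q2, q3, q4, q5}, so the formula does not hold at q0.

No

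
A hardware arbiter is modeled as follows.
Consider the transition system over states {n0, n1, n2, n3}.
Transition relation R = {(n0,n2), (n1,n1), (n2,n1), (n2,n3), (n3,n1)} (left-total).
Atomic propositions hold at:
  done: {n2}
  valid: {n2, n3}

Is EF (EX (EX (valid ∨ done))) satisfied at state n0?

Yes

Sat(valid ∨ done) = {n2, n3}
Sat(EX (valid ∨ done)) = {s : some successor in {n2, n3}} = {n0, n2}
Sat(EX (EX (valid ∨ done))) = {s : some successor in {n0, n2}} = {n0}
EF (EX (EX (valid ∨ done))): least fixpoint, start Z0 = {n0}, add states with some successor in Z. Already a fixed point.
Sat(EF (EX (EX (valid ∨ done)))) = {n0}
n0 ∈ Sat(EF (EX (EX (valid ∨ done)))) = {n0}, so the formula holds at n0.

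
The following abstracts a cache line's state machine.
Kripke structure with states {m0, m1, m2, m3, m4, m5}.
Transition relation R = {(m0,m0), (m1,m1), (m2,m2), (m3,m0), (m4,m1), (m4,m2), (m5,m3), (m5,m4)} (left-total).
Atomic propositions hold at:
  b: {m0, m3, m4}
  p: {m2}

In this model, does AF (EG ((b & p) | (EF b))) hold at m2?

Sat(b & p) = ∅
EF b: least fixpoint, start Z0 = {m0, m3, m4}, add states with some successor in Z. Z1 = {m0, m3, m4, m5}; fixed.
Sat(EF b) = {m0, m3, m4, m5}
Sat((b & p) | (EF b)) = {m0, m3, m4, m5}
EG ((b & p) | (EF b)): greatest fixpoint, start Z0 = {m0, m3, m4, m5}, keep only states in Sat with some successor in Z. Z1 = {m0, m3, m5}; fixed.
Sat(EG ((b & p) | (EF b))) = {m0, m3, m5}
AF (EG ((b & p) | (EF b))): least fixpoint, start Z0 = {m0, m3, m5}, add states with every successor in Z. Already a fixed point.
Sat(AF (EG ((b & p) | (EF b)))) = {m0, m3, m5}
m2 ∉ Sat(AF (EG ((b & p) | (EF b)))) = {m0, m3, m5}, so the formula does not hold at m2.

No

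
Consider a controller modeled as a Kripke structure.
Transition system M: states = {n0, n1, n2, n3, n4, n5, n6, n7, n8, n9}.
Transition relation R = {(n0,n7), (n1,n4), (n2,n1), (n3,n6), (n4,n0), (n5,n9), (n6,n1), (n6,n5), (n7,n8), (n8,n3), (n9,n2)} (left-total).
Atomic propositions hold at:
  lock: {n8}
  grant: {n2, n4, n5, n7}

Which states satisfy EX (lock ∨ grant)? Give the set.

{n0, n1, n6, n7, n9}

Sat(lock ∨ grant) = {n2, n4, n5, n7, n8}
Sat(EX (lock ∨ grant)) = {s : some successor in {n2, n4, n5, n7, n8}} = {n0, n1, n6, n7, n9}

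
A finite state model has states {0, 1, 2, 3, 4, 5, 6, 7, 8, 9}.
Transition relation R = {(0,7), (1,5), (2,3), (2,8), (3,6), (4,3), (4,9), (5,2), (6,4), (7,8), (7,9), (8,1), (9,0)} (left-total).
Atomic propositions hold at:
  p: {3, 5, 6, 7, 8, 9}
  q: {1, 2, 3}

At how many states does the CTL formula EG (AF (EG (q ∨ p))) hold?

Sat(q ∨ p) = {1, 2, 3, 5, 6, 7, 8, 9}
EG (q ∨ p): greatest fixpoint, start Z0 = {1, 2, 3, 5, 6, 7, 8, 9}, keep only states in Sat with some successor in Z. Z1 = {1, 2, 3, 5, 7, 8}; Z2 = {1, 2, 5, 7, 8}; fixed.
Sat(EG (q ∨ p)) = {1, 2, 5, 7, 8}
AF (EG (q ∨ p)): least fixpoint, start Z0 = {1, 2, 5, 7, 8}, add states with every successor in Z. Z1 = {0, 1, 2, 5, 7, 8}; Z2 = {0, 1, 2, 5, 7, 8, 9}; fixed.
Sat(AF (EG (q ∨ p))) = {0, 1, 2, 5, 7, 8, 9}
EG (AF (EG (q ∨ p))): greatest fixpoint, start Z0 = {0, 1, 2, 5, 7, 8, 9}, keep only states in Sat with some successor in Z. Already a fixed point.
Sat(EG (AF (EG (q ∨ p)))) = {0, 1, 2, 5, 7, 8, 9}
|Sat(EG (AF (EG (q ∨ p))))| = |{0, 1, 2, 5, 7, 8, 9}| = 7.

7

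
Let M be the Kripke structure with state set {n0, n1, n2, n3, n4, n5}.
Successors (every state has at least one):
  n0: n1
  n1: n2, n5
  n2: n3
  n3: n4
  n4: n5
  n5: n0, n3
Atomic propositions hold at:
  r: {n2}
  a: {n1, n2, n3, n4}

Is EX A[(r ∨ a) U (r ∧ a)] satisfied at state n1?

Sat(r ∨ a) = {n1, n2, n3, n4}
Sat(r ∧ a) = {n2}
A[(r ∨ a) U (r ∧ a)]: least fixpoint, start Z0 = Sat((r ∧ a)) = {n2}, add states in Sat(r ∨ a) with every successor in Z. Already a fixed point.
Sat(A[(r ∨ a) U (r ∧ a)]) = {n2}
Sat(EX A[(r ∨ a) U (r ∧ a)]) = {s : some successor in {n2}} = {n1}
n1 ∈ Sat(EX A[(r ∨ a) U (r ∧ a)]) = {n1}, so the formula holds at n1.

Yes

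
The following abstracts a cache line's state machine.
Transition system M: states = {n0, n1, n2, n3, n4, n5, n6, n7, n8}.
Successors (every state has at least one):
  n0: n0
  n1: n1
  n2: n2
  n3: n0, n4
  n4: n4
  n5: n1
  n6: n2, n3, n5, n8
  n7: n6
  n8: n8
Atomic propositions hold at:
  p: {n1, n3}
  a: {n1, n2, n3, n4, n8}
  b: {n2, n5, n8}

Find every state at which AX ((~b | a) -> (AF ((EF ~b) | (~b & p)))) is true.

{n0, n1, n3, n4, n5, n7}

Sat(~b) = {n0, n1, n3, n4, n6, n7}
Sat(~b | a) = {n0, n1, n2, n3, n4, n6, n7, n8}
EF ~b: least fixpoint, start Z0 = {n0, n1, n3, n4, n6, n7}, add states with some successor in Z. Z1 = {n0, n1, n3, n4, n5, n6, n7}; fixed.
Sat(EF ~b) = {n0, n1, n3, n4, n5, n6, n7}
Sat(~b & p) = {n1, n3}
Sat((EF ~b) | (~b & p)) = {n0, n1, n3, n4, n5, n6, n7}
AF ((EF ~b) | (~b & p)): least fixpoint, start Z0 = {n0, n1, n3, n4, n5, n6, n7}, add states with every successor in Z. Already a fixed point.
Sat(AF ((EF ~b) | (~b & p))) = {n0, n1, n3, n4, n5, n6, n7}
Sat((~b | a) -> (AF ((EF ~b) | (~b & p)))) = {n0, n1, n3, n4, n5, n6, n7}
Sat(AX ((~b | a) -> (AF ((EF ~b) | (~b & p))))) = {s : every successor in {n0, n1, n3, n4, n5, n6, n7}} = {n0, n1, n3, n4, n5, n7}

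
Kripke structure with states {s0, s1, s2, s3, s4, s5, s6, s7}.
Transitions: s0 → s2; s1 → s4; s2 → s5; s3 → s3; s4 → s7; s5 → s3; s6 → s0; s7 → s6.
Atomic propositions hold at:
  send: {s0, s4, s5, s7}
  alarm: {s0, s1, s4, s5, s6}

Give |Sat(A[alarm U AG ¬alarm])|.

2

Sat(¬alarm) = {s2, s3, s7}
AG ¬alarm: greatest fixpoint, start Z0 = {s2, s3, s7}, keep only states in Sat with every successor in Z. Z1 = {s3}; fixed.
Sat(AG ¬alarm) = {s3}
A[alarm U AG ¬alarm]: least fixpoint, start Z0 = Sat(AG ¬alarm) = {s3}, add states in Sat(alarm) with every successor in Z. Z1 = {s3, s5}; fixed.
Sat(A[alarm U AG ¬alarm]) = {s3, s5}
|Sat(A[alarm U AG ¬alarm])| = |{s3, s5}| = 2.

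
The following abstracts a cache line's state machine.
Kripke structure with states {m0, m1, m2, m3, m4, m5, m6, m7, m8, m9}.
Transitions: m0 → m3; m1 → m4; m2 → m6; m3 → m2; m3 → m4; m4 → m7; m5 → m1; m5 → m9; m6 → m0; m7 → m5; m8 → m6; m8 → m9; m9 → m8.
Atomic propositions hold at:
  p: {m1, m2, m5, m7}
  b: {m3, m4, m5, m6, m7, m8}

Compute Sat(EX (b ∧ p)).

Sat(b ∧ p) = {m5, m7}
Sat(EX (b ∧ p)) = {s : some successor in {m5, m7}} = {m4, m7}

{m4, m7}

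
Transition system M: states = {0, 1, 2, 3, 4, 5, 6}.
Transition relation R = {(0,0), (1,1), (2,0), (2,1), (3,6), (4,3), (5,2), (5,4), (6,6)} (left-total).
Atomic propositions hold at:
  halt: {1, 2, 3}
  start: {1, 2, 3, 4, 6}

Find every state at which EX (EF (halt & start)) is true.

Sat(halt & start) = {1, 2, 3}
EF (halt & start): least fixpoint, start Z0 = {1, 2, 3}, add states with some successor in Z. Z1 = {1, 2, 3, 4, 5}; fixed.
Sat(EF (halt & start)) = {1, 2, 3, 4, 5}
Sat(EX (EF (halt & start))) = {s : some successor in {1, 2, 3, 4, 5}} = {1, 2, 4, 5}

{1, 2, 4, 5}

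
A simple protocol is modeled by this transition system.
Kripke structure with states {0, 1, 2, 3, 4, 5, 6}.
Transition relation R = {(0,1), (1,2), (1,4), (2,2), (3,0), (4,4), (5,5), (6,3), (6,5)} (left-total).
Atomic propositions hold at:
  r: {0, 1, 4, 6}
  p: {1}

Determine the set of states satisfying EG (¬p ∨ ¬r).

{2, 4, 5, 6}

Sat(¬p) = {0, 2, 3, 4, 5, 6}
Sat(¬r) = {2, 3, 5}
Sat(¬p ∨ ¬r) = {0, 2, 3, 4, 5, 6}
EG (¬p ∨ ¬r): greatest fixpoint, start Z0 = {0, 2, 3, 4, 5, 6}, keep only states in Sat with some successor in Z. Z1 = {2, 3, 4, 5, 6}; Z2 = {2, 4, 5, 6}; fixed.
Sat(EG (¬p ∨ ¬r)) = {2, 4, 5, 6}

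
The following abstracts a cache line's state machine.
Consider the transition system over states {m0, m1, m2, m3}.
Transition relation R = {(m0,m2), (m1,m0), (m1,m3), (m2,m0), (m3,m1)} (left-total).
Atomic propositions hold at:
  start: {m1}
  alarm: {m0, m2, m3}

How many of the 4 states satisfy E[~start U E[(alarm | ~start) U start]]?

Sat(~start) = {m0, m2, m3}
Sat(alarm | ~start) = {m0, m2, m3}
E[(alarm | ~start) U start]: least fixpoint, start Z0 = Sat(start) = {m1}, add states in Sat(alarm | ~start) with some successor in Z. Z1 = {m1, m3}; fixed.
Sat(E[(alarm | ~start) U start]) = {m1, m3}
E[~start U E[(alarm | ~start) U start]]: least fixpoint, start Z0 = Sat(E[(alarm | ~start) U start]) = {m1, m3}, add states in Sat(~start) with some successor in Z. Already a fixed point.
Sat(E[~start U E[(alarm | ~start) U start]]) = {m1, m3}
|Sat(E[~start U E[(alarm | ~start) U start]])| = |{m1, m3}| = 2.

2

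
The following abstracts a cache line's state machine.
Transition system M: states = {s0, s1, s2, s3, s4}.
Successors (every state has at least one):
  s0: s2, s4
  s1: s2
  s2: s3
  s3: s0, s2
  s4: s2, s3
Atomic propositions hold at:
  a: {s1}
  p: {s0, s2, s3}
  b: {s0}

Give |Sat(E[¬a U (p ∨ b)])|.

4

Sat(¬a) = {s0, s2, s3, s4}
Sat(p ∨ b) = {s0, s2, s3}
E[¬a U (p ∨ b)]: least fixpoint, start Z0 = Sat((p ∨ b)) = {s0, s2, s3}, add states in Sat(¬a) with some successor in Z. Z1 = {s0, s2, s3, s4}; fixed.
Sat(E[¬a U (p ∨ b)]) = {s0, s2, s3, s4}
|Sat(E[¬a U (p ∨ b)])| = |{s0, s2, s3, s4}| = 4.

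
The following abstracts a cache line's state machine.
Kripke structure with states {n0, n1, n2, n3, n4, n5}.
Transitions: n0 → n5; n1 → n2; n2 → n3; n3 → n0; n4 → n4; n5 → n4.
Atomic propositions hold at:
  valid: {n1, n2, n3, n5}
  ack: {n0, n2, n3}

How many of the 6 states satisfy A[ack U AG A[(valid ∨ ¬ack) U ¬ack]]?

5

Sat(¬ack) = {n1, n4, n5}
Sat(valid ∨ ¬ack) = {n1, n2, n3, n4, n5}
A[(valid ∨ ¬ack) U ¬ack]: least fixpoint, start Z0 = Sat(¬ack) = {n1, n4, n5}, add states in Sat(valid ∨ ¬ack) with every successor in Z. Already a fixed point.
Sat(A[(valid ∨ ¬ack) U ¬ack]) = {n1, n4, n5}
AG A[(valid ∨ ¬ack) U ¬ack]: greatest fixpoint, start Z0 = {n1, n4, n5}, keep only states in Sat with every successor in Z. Z1 = {n4, n5}; fixed.
Sat(AG A[(valid ∨ ¬ack) U ¬ack]) = {n4, n5}
A[ack U AG A[(valid ∨ ¬ack) U ¬ack]]: least fixpoint, start Z0 = Sat(AG A[(valid ∨ ¬ack) U ¬ack]) = {n4, n5}, add states in Sat(ack) with every successor in Z. Z1 = {n0, n4, n5}; Z2 = {n0, n3, n4, n5}; Z3 = {n0, n2, n3, n4, n5}; fixed.
Sat(A[ack U AG A[(valid ∨ ¬ack) U ¬ack]]) = {n0, n2, n3, n4, n5}
|Sat(A[ack U AG A[(valid ∨ ¬ack) U ¬ack]])| = |{n0, n2, n3, n4, n5}| = 5.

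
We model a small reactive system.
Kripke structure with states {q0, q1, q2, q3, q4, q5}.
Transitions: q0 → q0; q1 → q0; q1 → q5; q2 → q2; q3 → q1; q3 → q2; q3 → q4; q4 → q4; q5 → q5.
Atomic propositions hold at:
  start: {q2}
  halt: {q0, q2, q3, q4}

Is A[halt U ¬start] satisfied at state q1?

Yes

Sat(¬start) = {q0, q1, q3, q4, q5}
A[halt U ¬start]: least fixpoint, start Z0 = Sat(¬start) = {q0, q1, q3, q4, q5}, add states in Sat(halt) with every successor in Z. Already a fixed point.
Sat(A[halt U ¬start]) = {q0, q1, q3, q4, q5}
q1 ∈ Sat(A[halt U ¬start]) = {q0, q1, q3, q4, q5}, so the formula holds at q1.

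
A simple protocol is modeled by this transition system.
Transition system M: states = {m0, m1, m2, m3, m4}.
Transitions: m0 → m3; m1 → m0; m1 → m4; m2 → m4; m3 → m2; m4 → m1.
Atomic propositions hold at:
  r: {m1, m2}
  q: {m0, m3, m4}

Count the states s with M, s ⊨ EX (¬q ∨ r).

Sat(¬q) = {m1, m2}
Sat(¬q ∨ r) = {m1, m2}
Sat(EX (¬q ∨ r)) = {s : some successor in {m1, m2}} = {m3, m4}
|Sat(EX (¬q ∨ r))| = |{m3, m4}| = 2.

2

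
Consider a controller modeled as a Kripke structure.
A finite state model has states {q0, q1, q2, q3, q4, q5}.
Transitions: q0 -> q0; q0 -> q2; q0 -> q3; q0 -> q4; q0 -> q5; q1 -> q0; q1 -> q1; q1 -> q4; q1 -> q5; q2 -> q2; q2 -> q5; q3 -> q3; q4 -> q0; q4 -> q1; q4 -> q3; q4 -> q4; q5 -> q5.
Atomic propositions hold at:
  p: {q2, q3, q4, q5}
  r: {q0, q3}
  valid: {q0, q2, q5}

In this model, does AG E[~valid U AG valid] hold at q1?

Sat(~valid) = {q1, q3, q4}
AG valid: greatest fixpoint, start Z0 = {q0, q2, q5}, keep only states in Sat with every successor in Z. Z1 = {q2, q5}; fixed.
Sat(AG valid) = {q2, q5}
E[~valid U AG valid]: least fixpoint, start Z0 = Sat(AG valid) = {q2, q5}, add states in Sat(~valid) with some successor in Z. Z1 = {q1, q2, q5}; Z2 = {q1, q2, q4, q5}; fixed.
Sat(E[~valid U AG valid]) = {q1, q2, q4, q5}
AG E[~valid U AG valid]: greatest fixpoint, start Z0 = {q1, q2, q4, q5}, keep only states in Sat with every successor in Z. Z1 = {q2, q5}; fixed.
Sat(AG E[~valid U AG valid]) = {q2, q5}
q1 ∉ Sat(AG E[~valid U AG valid]) = {q2, q5}, so the formula does not hold at q1.

No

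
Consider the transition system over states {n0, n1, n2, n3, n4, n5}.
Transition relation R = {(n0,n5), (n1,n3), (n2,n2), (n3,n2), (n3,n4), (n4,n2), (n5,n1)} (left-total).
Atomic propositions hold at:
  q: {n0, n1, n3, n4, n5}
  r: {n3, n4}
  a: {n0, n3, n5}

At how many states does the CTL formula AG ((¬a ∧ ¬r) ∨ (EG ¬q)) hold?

Sat(¬a) = {n1, n2, n4}
Sat(¬r) = {n0, n1, n2, n5}
Sat(¬a ∧ ¬r) = {n1, n2}
Sat(¬q) = {n2}
EG ¬q: greatest fixpoint, start Z0 = {n2}, keep only states in Sat with some successor in Z. Already a fixed point.
Sat(EG ¬q) = {n2}
Sat((¬a ∧ ¬r) ∨ (EG ¬q)) = {n1, n2}
AG ((¬a ∧ ¬r) ∨ (EG ¬q)): greatest fixpoint, start Z0 = {n1, n2}, keep only states in Sat with every successor in Z. Z1 = {n2}; fixed.
Sat(AG ((¬a ∧ ¬r) ∨ (EG ¬q))) = {n2}
|Sat(AG ((¬a ∧ ¬r) ∨ (EG ¬q)))| = |{n2}| = 1.

1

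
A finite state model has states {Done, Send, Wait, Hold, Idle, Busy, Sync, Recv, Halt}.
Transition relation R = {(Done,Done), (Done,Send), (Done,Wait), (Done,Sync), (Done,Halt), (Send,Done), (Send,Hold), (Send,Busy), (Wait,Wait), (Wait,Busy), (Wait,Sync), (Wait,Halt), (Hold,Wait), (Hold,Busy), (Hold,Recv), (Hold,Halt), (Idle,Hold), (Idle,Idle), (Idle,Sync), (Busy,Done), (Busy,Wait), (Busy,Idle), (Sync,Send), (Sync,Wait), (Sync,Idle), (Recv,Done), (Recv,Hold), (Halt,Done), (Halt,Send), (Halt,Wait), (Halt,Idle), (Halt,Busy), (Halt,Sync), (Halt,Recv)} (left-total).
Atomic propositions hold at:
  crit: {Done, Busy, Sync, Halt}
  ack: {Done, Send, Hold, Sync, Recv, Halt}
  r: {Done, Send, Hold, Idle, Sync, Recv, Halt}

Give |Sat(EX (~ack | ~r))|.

Sat(~ack) = {Wait, Idle, Busy}
Sat(~r) = {Wait, Busy}
Sat(~ack | ~r) = {Wait, Idle, Busy}
Sat(EX (~ack | ~r)) = {s : some successor in {Wait, Idle, Busy}} = {Done, Send, Wait, Hold, Idle, Busy, Sync, Halt}
|Sat(EX (~ack | ~r))| = |{Done, Send, Wait, Hold, Idle, Busy, Sync, Halt}| = 8.

8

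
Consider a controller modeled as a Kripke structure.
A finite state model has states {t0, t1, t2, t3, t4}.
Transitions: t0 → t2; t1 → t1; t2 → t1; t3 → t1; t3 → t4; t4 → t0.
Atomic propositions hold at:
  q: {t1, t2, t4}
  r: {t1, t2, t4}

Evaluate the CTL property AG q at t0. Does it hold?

AG q: greatest fixpoint, start Z0 = {t1, t2, t4}, keep only states in Sat with every successor in Z. Z1 = {t1, t2}; fixed.
Sat(AG q) = {t1, t2}
t0 ∉ Sat(AG q) = {t1, t2}, so the formula does not hold at t0.

No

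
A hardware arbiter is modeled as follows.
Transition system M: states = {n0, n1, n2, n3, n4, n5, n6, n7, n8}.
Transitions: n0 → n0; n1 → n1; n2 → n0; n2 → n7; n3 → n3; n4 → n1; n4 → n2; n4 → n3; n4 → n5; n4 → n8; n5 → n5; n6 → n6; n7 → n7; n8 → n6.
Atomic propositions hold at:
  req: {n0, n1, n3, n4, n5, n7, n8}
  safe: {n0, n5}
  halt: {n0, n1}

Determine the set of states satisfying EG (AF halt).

AF halt: least fixpoint, start Z0 = {n0, n1}, add states with every successor in Z. Already a fixed point.
Sat(AF halt) = {n0, n1}
EG (AF halt): greatest fixpoint, start Z0 = {n0, n1}, keep only states in Sat with some successor in Z. Already a fixed point.
Sat(EG (AF halt)) = {n0, n1}

{n0, n1}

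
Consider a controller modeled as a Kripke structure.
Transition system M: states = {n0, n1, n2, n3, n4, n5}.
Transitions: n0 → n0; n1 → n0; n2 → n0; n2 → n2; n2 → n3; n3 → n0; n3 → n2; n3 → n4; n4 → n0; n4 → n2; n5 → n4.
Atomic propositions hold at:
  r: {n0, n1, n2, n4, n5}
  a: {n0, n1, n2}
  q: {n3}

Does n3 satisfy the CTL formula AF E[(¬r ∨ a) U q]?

Yes

Sat(¬r) = {n3}
Sat(¬r ∨ a) = {n0, n1, n2, n3}
E[(¬r ∨ a) U q]: least fixpoint, start Z0 = Sat(q) = {n3}, add states in Sat(¬r ∨ a) with some successor in Z. Z1 = {n2, n3}; fixed.
Sat(E[(¬r ∨ a) U q]) = {n2, n3}
AF E[(¬r ∨ a) U q]: least fixpoint, start Z0 = {n2, n3}, add states with every successor in Z. Already a fixed point.
Sat(AF E[(¬r ∨ a) U q]) = {n2, n3}
n3 ∈ Sat(AF E[(¬r ∨ a) U q]) = {n2, n3}, so the formula holds at n3.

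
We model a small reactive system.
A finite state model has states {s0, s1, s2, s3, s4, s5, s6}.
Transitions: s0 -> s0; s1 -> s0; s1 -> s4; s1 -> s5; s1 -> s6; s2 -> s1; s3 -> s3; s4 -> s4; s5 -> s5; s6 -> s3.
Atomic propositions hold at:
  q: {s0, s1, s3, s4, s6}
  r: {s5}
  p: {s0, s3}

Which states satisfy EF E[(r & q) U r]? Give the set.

Sat(r & q) = ∅
E[(r & q) U r]: least fixpoint, start Z0 = Sat(r) = {s5}, add states in Sat(r & q) with some successor in Z. Already a fixed point.
Sat(E[(r & q) U r]) = {s5}
EF E[(r & q) U r]: least fixpoint, start Z0 = {s5}, add states with some successor in Z. Z1 = {s1, s5}; Z2 = {s1, s2, s5}; fixed.
Sat(EF E[(r & q) U r]) = {s1, s2, s5}

{s1, s2, s5}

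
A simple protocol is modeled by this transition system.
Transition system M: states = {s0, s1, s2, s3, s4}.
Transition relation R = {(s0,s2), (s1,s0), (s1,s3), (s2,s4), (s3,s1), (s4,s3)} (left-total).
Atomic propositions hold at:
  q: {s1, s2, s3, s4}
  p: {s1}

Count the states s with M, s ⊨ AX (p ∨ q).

4

Sat(p ∨ q) = {s1, s2, s3, s4}
Sat(AX (p ∨ q)) = {s : every successor in {s1, s2, s3, s4}} = {s0, s2, s3, s4}
|Sat(AX (p ∨ q))| = |{s0, s2, s3, s4}| = 4.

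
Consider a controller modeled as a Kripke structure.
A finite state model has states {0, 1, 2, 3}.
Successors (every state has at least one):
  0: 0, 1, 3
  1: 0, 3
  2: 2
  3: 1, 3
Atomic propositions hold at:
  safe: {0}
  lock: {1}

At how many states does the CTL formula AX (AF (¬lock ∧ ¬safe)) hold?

Sat(¬lock) = {0, 2, 3}
Sat(¬safe) = {1, 2, 3}
Sat(¬lock ∧ ¬safe) = {2, 3}
AF (¬lock ∧ ¬safe): least fixpoint, start Z0 = {2, 3}, add states with every successor in Z. Already a fixed point.
Sat(AF (¬lock ∧ ¬safe)) = {2, 3}
Sat(AX (AF (¬lock ∧ ¬safe))) = {s : every successor in {2, 3}} = {2}
|Sat(AX (AF (¬lock ∧ ¬safe)))| = |{2}| = 1.

1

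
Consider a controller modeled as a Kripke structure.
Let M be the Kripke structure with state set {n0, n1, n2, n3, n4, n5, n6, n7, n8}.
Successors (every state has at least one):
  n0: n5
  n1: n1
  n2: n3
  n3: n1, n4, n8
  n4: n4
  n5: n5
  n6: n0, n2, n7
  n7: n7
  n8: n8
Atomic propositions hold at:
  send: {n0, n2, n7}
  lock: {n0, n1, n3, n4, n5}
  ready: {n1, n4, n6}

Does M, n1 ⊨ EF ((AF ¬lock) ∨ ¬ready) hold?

No

Sat(¬lock) = {n2, n6, n7, n8}
AF ¬lock: least fixpoint, start Z0 = {n2, n6, n7, n8}, add states with every successor in Z. Already a fixed point.
Sat(AF ¬lock) = {n2, n6, n7, n8}
Sat(¬ready) = {n0, n2, n3, n5, n7, n8}
Sat((AF ¬lock) ∨ ¬ready) = {n0, n2, n3, n5, n6, n7, n8}
EF ((AF ¬lock) ∨ ¬ready): least fixpoint, start Z0 = {n0, n2, n3, n5, n6, n7, n8}, add states with some successor in Z. Already a fixed point.
Sat(EF ((AF ¬lock) ∨ ¬ready)) = {n0, n2, n3, n5, n6, n7, n8}
n1 ∉ Sat(EF ((AF ¬lock) ∨ ¬ready)) = {n0, n2, n3, n5, n6, n7, n8}, so the formula does not hold at n1.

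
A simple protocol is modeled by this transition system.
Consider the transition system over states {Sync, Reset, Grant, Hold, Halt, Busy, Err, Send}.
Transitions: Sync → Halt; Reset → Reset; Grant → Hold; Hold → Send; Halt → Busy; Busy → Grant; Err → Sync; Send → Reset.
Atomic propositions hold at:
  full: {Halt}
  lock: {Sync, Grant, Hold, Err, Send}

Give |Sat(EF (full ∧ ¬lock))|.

Sat(¬lock) = {Reset, Halt, Busy}
Sat(full ∧ ¬lock) = {Halt}
EF (full ∧ ¬lock): least fixpoint, start Z0 = {Halt}, add states with some successor in Z. Z1 = {Sync, Halt}; Z2 = {Sync, Halt, Err}; fixed.
Sat(EF (full ∧ ¬lock)) = {Sync, Halt, Err}
|Sat(EF (full ∧ ¬lock))| = |{Sync, Halt, Err}| = 3.

3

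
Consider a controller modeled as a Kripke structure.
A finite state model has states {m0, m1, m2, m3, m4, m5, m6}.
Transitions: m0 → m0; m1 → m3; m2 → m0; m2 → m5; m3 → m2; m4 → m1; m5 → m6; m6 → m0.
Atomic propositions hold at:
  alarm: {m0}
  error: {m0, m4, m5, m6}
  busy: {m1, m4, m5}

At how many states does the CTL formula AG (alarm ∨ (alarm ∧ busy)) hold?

1

Sat(alarm ∧ busy) = ∅
Sat(alarm ∨ (alarm ∧ busy)) = {m0}
AG (alarm ∨ (alarm ∧ busy)): greatest fixpoint, start Z0 = {m0}, keep only states in Sat with every successor in Z. Already a fixed point.
Sat(AG (alarm ∨ (alarm ∧ busy))) = {m0}
|Sat(AG (alarm ∨ (alarm ∧ busy)))| = |{m0}| = 1.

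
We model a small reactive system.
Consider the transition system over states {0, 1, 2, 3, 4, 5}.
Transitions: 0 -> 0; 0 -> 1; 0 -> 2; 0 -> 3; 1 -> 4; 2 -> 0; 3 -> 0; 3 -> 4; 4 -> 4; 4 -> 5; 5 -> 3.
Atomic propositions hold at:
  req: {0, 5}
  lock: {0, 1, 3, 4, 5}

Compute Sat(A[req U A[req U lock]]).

{0, 1, 3, 4, 5}

A[req U lock]: least fixpoint, start Z0 = Sat(lock) = {0, 1, 3, 4, 5}, add states in Sat(req) with every successor in Z. Already a fixed point.
Sat(A[req U lock]) = {0, 1, 3, 4, 5}
A[req U A[req U lock]]: least fixpoint, start Z0 = Sat(A[req U lock]) = {0, 1, 3, 4, 5}, add states in Sat(req) with every successor in Z. Already a fixed point.
Sat(A[req U A[req U lock]]) = {0, 1, 3, 4, 5}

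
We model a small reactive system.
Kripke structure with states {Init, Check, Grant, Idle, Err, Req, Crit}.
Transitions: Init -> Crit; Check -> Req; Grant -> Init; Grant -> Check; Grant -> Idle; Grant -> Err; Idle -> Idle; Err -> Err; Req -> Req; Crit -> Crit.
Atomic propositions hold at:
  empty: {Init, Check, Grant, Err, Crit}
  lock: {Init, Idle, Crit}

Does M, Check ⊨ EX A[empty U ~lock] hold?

Yes

Sat(~lock) = {Check, Grant, Err, Req}
A[empty U ~lock]: least fixpoint, start Z0 = Sat(~lock) = {Check, Grant, Err, Req}, add states in Sat(empty) with every successor in Z. Already a fixed point.
Sat(A[empty U ~lock]) = {Check, Grant, Err, Req}
Sat(EX A[empty U ~lock]) = {s : some successor in {Check, Grant, Err, Req}} = {Check, Grant, Err, Req}
Check ∈ Sat(EX A[empty U ~lock]) = {Check, Grant, Err, Req}, so the formula holds at Check.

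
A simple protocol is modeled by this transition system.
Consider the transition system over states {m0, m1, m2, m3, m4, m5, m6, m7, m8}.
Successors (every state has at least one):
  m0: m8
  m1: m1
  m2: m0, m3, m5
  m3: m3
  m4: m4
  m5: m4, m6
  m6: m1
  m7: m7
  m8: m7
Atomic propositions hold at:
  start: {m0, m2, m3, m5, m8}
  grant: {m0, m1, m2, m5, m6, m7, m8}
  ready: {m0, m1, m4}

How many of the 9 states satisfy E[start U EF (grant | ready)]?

Sat(grant | ready) = {m0, m1, m2, m4, m5, m6, m7, m8}
EF (grant | ready): least fixpoint, start Z0 = {m0, m1, m2, m4, m5, m6, m7, m8}, add states with some successor in Z. Already a fixed point.
Sat(EF (grant | ready)) = {m0, m1, m2, m4, m5, m6, m7, m8}
E[start U EF (grant | ready)]: least fixpoint, start Z0 = Sat(EF (grant | ready)) = {m0, m1, m2, m4, m5, m6, m7, m8}, add states in Sat(start) with some successor in Z. Already a fixed point.
Sat(E[start U EF (grant | ready)]) = {m0, m1, m2, m4, m5, m6, m7, m8}
|Sat(E[start U EF (grant | ready)])| = |{m0, m1, m2, m4, m5, m6, m7, m8}| = 8.

8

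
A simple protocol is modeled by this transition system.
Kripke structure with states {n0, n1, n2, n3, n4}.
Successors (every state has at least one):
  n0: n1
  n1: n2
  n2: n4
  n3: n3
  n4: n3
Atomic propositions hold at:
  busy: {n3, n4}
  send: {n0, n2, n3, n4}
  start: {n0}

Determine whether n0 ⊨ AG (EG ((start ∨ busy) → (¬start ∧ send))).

No

Sat(start ∨ busy) = {n0, n3, n4}
Sat(¬start) = {n1, n2, n3, n4}
Sat(¬start ∧ send) = {n2, n3, n4}
Sat((start ∨ busy) → (¬start ∧ send)) = {n1, n2, n3, n4}
EG ((start ∨ busy) → (¬start ∧ send)): greatest fixpoint, start Z0 = {n1, n2, n3, n4}, keep only states in Sat with some successor in Z. Already a fixed point.
Sat(EG ((start ∨ busy) → (¬start ∧ send))) = {n1, n2, n3, n4}
AG (EG ((start ∨ busy) → (¬start ∧ send))): greatest fixpoint, start Z0 = {n1, n2, n3, n4}, keep only states in Sat with every successor in Z. Already a fixed point.
Sat(AG (EG ((start ∨ busy) → (¬start ∧ send)))) = {n1, n2, n3, n4}
n0 ∉ Sat(AG (EG ((start ∨ busy) → (¬start ∧ send)))) = {n1, n2, n3, n4}, so the formula does not hold at n0.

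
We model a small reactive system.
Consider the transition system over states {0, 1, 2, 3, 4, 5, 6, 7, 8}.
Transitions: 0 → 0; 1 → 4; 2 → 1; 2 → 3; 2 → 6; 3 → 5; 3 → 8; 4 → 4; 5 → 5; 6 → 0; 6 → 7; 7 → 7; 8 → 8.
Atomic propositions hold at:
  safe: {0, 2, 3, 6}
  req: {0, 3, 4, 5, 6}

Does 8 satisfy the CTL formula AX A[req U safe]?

No

A[req U safe]: least fixpoint, start Z0 = Sat(safe) = {0, 2, 3, 6}, add states in Sat(req) with every successor in Z. Already a fixed point.
Sat(A[req U safe]) = {0, 2, 3, 6}
Sat(AX A[req U safe]) = {s : every successor in {0, 2, 3, 6}} = {0}
8 ∉ Sat(AX A[req U safe]) = {0}, so the formula does not hold at 8.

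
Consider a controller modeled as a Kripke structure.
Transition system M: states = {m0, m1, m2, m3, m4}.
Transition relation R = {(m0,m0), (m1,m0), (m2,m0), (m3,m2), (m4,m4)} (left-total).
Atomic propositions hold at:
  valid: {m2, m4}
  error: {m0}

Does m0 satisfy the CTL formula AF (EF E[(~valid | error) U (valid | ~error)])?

Sat(~valid) = {m0, m1, m3}
Sat(~valid | error) = {m0, m1, m3}
Sat(~error) = {m1, m2, m3, m4}
Sat(valid | ~error) = {m1, m2, m3, m4}
E[(~valid | error) U (valid | ~error)]: least fixpoint, start Z0 = Sat((valid | ~error)) = {m1, m2, m3, m4}, add states in Sat(~valid | error) with some successor in Z. Already a fixed point.
Sat(E[(~valid | error) U (valid | ~error)]) = {m1, m2, m3, m4}
EF E[(~valid | error) U (valid | ~error)]: least fixpoint, start Z0 = {m1, m2, m3, m4}, add states with some successor in Z. Already a fixed point.
Sat(EF E[(~valid | error) U (valid | ~error)]) = {m1, m2, m3, m4}
AF (EF E[(~valid | error) U (valid | ~error)]): least fixpoint, start Z0 = {m1, m2, m3, m4}, add states with every successor in Z. Already a fixed point.
Sat(AF (EF E[(~valid | error) U (valid | ~error)])) = {m1, m2, m3, m4}
m0 ∉ Sat(AF (EF E[(~valid | error) U (valid | ~error)])) = {m1, m2, m3, m4}, so the formula does not hold at m0.

No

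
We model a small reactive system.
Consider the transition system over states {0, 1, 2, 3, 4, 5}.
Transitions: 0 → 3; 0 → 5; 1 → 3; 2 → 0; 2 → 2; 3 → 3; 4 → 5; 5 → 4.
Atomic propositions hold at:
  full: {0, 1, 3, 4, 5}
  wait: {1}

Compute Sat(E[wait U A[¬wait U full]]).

Sat(¬wait) = {0, 2, 3, 4, 5}
A[¬wait U full]: least fixpoint, start Z0 = Sat(full) = {0, 1, 3, 4, 5}, add states in Sat(¬wait) with every successor in Z. Already a fixed point.
Sat(A[¬wait U full]) = {0, 1, 3, 4, 5}
E[wait U A[¬wait U full]]: least fixpoint, start Z0 = Sat(A[¬wait U full]) = {0, 1, 3, 4, 5}, add states in Sat(wait) with some successor in Z. Already a fixed point.
Sat(E[wait U A[¬wait U full]]) = {0, 1, 3, 4, 5}

{0, 1, 3, 4, 5}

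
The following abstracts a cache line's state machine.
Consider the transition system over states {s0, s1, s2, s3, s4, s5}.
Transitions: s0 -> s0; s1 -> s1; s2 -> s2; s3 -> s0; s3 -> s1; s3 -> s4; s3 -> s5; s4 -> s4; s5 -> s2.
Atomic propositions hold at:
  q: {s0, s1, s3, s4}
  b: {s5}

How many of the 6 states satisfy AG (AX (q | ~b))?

Sat(~b) = {s0, s1, s2, s3, s4}
Sat(q | ~b) = {s0, s1, s2, s3, s4}
Sat(AX (q | ~b)) = {s : every successor in {s0, s1, s2, s3, s4}} = {s0, s1, s2, s4, s5}
AG (AX (q | ~b)): greatest fixpoint, start Z0 = {s0, s1, s2, s4, s5}, keep only states in Sat with every successor in Z. Already a fixed point.
Sat(AG (AX (q | ~b))) = {s0, s1, s2, s4, s5}
|Sat(AG (AX (q | ~b)))| = |{s0, s1, s2, s4, s5}| = 5.

5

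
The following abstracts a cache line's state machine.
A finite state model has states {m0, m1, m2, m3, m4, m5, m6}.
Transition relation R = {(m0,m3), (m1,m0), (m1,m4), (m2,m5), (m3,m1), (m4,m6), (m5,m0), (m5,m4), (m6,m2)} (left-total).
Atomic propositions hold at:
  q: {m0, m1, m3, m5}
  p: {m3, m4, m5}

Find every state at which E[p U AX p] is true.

{m0, m2, m5}

Sat(AX p) = {s : every successor in {m3, m4, m5}} = {m0, m2}
E[p U AX p]: least fixpoint, start Z0 = Sat(AX p) = {m0, m2}, add states in Sat(p) with some successor in Z. Z1 = {m0, m2, m5}; fixed.
Sat(E[p U AX p]) = {m0, m2, m5}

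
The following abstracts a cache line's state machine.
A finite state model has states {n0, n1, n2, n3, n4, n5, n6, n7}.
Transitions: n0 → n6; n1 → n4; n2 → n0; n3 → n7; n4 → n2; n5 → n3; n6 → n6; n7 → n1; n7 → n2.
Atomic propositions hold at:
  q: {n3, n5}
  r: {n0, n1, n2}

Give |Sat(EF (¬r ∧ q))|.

Sat(¬r) = {n3, n4, n5, n6, n7}
Sat(¬r ∧ q) = {n3, n5}
EF (¬r ∧ q): least fixpoint, start Z0 = {n3, n5}, add states with some successor in Z. Already a fixed point.
Sat(EF (¬r ∧ q)) = {n3, n5}
|Sat(EF (¬r ∧ q))| = |{n3, n5}| = 2.

2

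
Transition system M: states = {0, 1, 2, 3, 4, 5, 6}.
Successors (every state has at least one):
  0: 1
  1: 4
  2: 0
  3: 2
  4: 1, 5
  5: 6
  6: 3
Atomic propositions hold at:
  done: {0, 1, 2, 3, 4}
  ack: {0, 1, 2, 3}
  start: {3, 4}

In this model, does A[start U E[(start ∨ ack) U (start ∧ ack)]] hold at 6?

No

Sat(start ∨ ack) = {0, 1, 2, 3, 4}
Sat(start ∧ ack) = {3}
E[(start ∨ ack) U (start ∧ ack)]: least fixpoint, start Z0 = Sat((start ∧ ack)) = {3}, add states in Sat(start ∨ ack) with some successor in Z. Already a fixed point.
Sat(E[(start ∨ ack) U (start ∧ ack)]) = {3}
A[start U E[(start ∨ ack) U (start ∧ ack)]]: least fixpoint, start Z0 = Sat(E[(start ∨ ack) U (start ∧ ack)]) = {3}, add states in Sat(start) with every successor in Z. Already a fixed point.
Sat(A[start U E[(start ∨ ack) U (start ∧ ack)]]) = {3}
6 ∉ Sat(A[start U E[(start ∨ ack) U (start ∧ ack)]]) = {3}, so the formula does not hold at 6.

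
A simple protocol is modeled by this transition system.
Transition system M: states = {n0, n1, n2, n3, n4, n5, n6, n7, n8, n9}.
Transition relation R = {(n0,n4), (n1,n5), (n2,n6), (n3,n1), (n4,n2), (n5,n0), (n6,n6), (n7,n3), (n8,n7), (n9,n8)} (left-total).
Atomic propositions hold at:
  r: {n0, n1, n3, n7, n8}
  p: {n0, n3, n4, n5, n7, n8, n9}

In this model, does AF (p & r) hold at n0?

Sat(p & r) = {n0, n3, n7, n8}
AF (p & r): least fixpoint, start Z0 = {n0, n3, n7, n8}, add states with every successor in Z. Z1 = {n0, n3, n5, n7, n8, n9}; Z2 = {n0, n1, n3, n5, n7, n8, n9}; fixed.
Sat(AF (p & r)) = {n0, n1, n3, n5, n7, n8, n9}
n0 ∈ Sat(AF (p & r)) = {n0, n1, n3, n5, n7, n8, n9}, so the formula holds at n0.

Yes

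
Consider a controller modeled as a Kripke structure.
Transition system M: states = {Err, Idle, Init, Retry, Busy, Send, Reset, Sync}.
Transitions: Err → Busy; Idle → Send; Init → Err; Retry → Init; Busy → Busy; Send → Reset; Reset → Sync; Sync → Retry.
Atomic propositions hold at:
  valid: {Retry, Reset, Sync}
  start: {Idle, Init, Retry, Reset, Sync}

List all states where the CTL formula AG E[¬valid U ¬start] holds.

{Err, Init, Busy}

Sat(¬valid) = {Err, Idle, Init, Busy, Send}
Sat(¬start) = {Err, Busy, Send}
E[¬valid U ¬start]: least fixpoint, start Z0 = Sat(¬start) = {Err, Busy, Send}, add states in Sat(¬valid) with some successor in Z. Z1 = {Err, Idle, Init, Busy, Send}; fixed.
Sat(E[¬valid U ¬start]) = {Err, Idle, Init, Busy, Send}
AG E[¬valid U ¬start]: greatest fixpoint, start Z0 = {Err, Idle, Init, Busy, Send}, keep only states in Sat with every successor in Z. Z1 = {Err, Idle, Init, Busy}; Z2 = {Err, Init, Busy}; fixed.
Sat(AG E[¬valid U ¬start]) = {Err, Init, Busy}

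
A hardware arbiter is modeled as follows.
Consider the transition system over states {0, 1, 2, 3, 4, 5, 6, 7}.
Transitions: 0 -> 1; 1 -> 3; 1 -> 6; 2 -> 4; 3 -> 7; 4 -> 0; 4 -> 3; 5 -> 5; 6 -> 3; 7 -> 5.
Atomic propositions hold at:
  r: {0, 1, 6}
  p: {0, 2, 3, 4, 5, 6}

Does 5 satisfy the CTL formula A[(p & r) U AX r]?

No

Sat(p & r) = {0, 6}
Sat(AX r) = {s : every successor in {0, 1, 6}} = {0}
A[(p & r) U AX r]: least fixpoint, start Z0 = Sat(AX r) = {0}, add states in Sat(p & r) with every successor in Z. Already a fixed point.
Sat(A[(p & r) U AX r]) = {0}
5 ∉ Sat(A[(p & r) U AX r]) = {0}, so the formula does not hold at 5.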